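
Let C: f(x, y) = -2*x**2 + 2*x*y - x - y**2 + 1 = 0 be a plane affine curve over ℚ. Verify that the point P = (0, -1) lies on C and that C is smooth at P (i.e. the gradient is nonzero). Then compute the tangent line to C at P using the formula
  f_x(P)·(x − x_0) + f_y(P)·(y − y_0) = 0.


Tangent line at P: -3*x + 2*y + 2 = 0.

Step 1: f(0, -1) = 0, so P lies on C.
Step 2: partial derivatives
  f_x(x, y) = -4*x + 2*y - 1, f_y(x, y) = 2*x - 2*y.
  f_x(P) = -3, f_y(P) = 2 (gradient nonzero, so P is smooth).
Step 3: tangent line at P: -3·(x − 0) + 2·(y − -1) = 0.
Expanding: -3*x + 2*y + 2 = 0.


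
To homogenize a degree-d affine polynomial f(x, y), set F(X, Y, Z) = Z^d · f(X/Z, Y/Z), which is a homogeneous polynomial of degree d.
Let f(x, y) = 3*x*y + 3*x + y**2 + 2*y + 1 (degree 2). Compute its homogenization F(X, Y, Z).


F(X, Y, Z) = 3*X*Y + 3*X*Z + Y**2 + 2*Y*Z + Z**2

deg(f) = 2.
Substitute x = X/Z, y = Y/Z into f, then multiply by Z^2.
  monomial 3·x^1·y^1 ↦ 3·X^1·Y^1·Z^0.
  monomial 3·x^1·y^0 ↦ 3·X^1·Y^0·Z^1.
  monomial 1·x^0·y^2 ↦ 1·X^0·Y^2·Z^0.
  monomial 2·x^0·y^1 ↦ 2·X^0·Y^1·Z^1.
  monomial 1·x^0·y^0 ↦ 1·X^0·Y^0·Z^2.
Collecting: F(X, Y, Z) = 3*X*Y + 3*X*Z + Y**2 + 2*Y*Z + Z**2.


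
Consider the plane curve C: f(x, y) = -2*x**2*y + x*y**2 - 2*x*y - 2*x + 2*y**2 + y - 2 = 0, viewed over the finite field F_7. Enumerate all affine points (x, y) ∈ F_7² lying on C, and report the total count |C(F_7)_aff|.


Affine F_7-points: {(1, 3), (1, 5), (2, 4), (4, 4), (4, 6), (5, 3), (6, 0), (6, 6)}; count = 8.

For each of the 49 pairs (x, y) ∈ F_7², evaluate f(x, y) mod 7. Record the zeros.
  x = 0: [0↦5, 1↦1, 2↦1, 3↦5, 4↦6, 5↦4, 6↦6]  zeros at y ∈ ∅
  x = 1: [0↦3, 1↦3, 2↦2, 3↦0, 4↦4, 5↦0, 6↦2]  zeros at y ∈ {3, 5}
  x = 2: [0↦1, 1↦1, 2↦2, 3↦4, 4↦0, 5↦4, 6↦2]  zeros at y ∈ {4}
  x = 3: [0↦6, 1↦2, 2↦1, 3↦3, 4↦1, 5↦2, 6↦6]  zeros at y ∈ ∅
  x = 4: [0↦4, 1↦6, 2↦6, 3↦4, 4↦0, 5↦1, 6↦0]  zeros at y ∈ {4, 6}
  x = 5: [0↦2, 1↦6, 2↦3, 3↦0, 4↦4, 5↦1, 6↦5]  zeros at y ∈ {3}
  x = 6: [0↦0, 1↦2, 2↦6, 3↦5, 4↦6, 5↦2, 6↦0]  zeros at y ∈ {0, 6}
Collecting zeros: affine points = {(1, 3), (1, 5), (2, 4), (4, 4), (4, 6), (5, 3), (6, 0), (6, 6)}.
Total count |C(F_7)_aff| = 8.


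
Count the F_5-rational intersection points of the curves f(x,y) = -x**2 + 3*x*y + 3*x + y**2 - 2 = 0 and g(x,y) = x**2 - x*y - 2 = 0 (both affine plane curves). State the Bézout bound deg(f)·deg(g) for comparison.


Common zeros: {(3, 4)}; count = 1; Bézout bound = 4.

deg(f) = 2, deg(g) = 2, so Bézout bound = 4.
Scan x ∈ F_5. For each x, list the y ∈ F_5 with f(x, y) ≡ 0 and those with g(x, y) ≡ 0 (mod 5); the common zeros in that column are the intersection.
  x = 0: f ≡ 0 at y ∈ ∅; g ≡ 0 at y ∈ ∅; common: ∅.
  x = 1: f ≡ 0 at y ∈ {0, 2}; g ≡ 0 at y ∈ {4}; common: ∅.
  x = 2: f ≡ 0 at y ∈ {0, 4}; g ≡ 0 at y ∈ {1}; common: ∅.
  x = 3: f ≡ 0 at y ∈ {2, 4}; g ≡ 0 at y ∈ {4}; common: {4}.
  x = 4: f ≡ 0 at y ∈ ∅; g ≡ 0 at y ∈ {1}; common: ∅.
Collecting: common zeros = {(3, 4)}, so the count is 1.
Comparison with the Bézout bound: 1 ≤ 4 = deg(f)·deg(g), as expected for curves with no common component (the affine F_5-count falls short of the bound because intersections may lie at infinity, over extension fields, or carry multiplicity).


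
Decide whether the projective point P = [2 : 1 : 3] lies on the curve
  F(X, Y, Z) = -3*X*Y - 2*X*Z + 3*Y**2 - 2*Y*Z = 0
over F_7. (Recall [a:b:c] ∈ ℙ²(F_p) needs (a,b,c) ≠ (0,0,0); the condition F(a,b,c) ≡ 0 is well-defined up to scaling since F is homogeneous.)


F(2,1,3) ≡ 0 (mod 7); P is on the curve.

Evaluate F(2, 1, 3) term-by-term (mod 7).
  -3*X*Y ↦ -3·2·1·1 = -6
  -2*X*Z ↦ -2·2·1·3 = -12
  3*Y**2 ↦ 3·1·1·1 = 3
  -2*Y*Z ↦ -2·1·1·3 = -6
Sum: F(2, 1, 3) = (-6) + (-12) + (3) + (-6) = -21.
Reducing mod 7: -21 ≡ 0 (mod 7).
Since F(a, b, c) ≡ 0 (mod 7), P lies on the curve.


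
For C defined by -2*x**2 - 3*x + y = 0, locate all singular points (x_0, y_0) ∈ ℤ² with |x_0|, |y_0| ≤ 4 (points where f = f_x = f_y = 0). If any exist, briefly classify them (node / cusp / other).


No singular points in the scanned grid; C is smooth there.

Compute partial derivatives:
  f_x = -4*x - 3.
  f_y = 1.
f_y = 1 is a nonzero constant, so f_y never vanishes: no point (x, y) can satisfy f = f_x = f_y = 0. In particular no (x, y) ∈ {−4, ..., 4}² is singular; the curve is smooth.


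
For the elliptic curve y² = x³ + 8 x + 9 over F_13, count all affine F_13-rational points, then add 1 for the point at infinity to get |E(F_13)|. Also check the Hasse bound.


Affine points = {(0, 3), (0, 10), (4, 1), (4, 12), (6, 0), (8, 0), (9, 2), (9, 11), (10, 6), (10, 7), (12, 0)}; affine count = 11; |E(F_13)| = 12.

Discriminant check: Δ ∝ 4a³ + 27b² = 4·8³ + 27·9² = 4·512 + 27·81 ≡ 10 (mod 13). Nonzero ⇒ E is nonsingular.
For each x ∈ F_13, compute rhs = x³ + 8·x + 9 mod 13, then count y ∈ F_13 with y² ≡ rhs.
  x = 0: rhs = 9, matching y values: 3, 10 (2 points).
  x = 1: rhs = 5, matching y values: none (0 points).
  x = 2: rhs = 7, matching y values: none (0 points).
  x = 3: rhs = 8, matching y values: none (0 points).
  x = 4: rhs = 1, matching y values: 1, 12 (2 points).
  x = 5: rhs = 5, matching y values: none (0 points).
  x = 6: rhs = 0, matching y values: 0 (1 points).
  x = 7: rhs = 5, matching y values: none (0 points).
  x = 8: rhs = 0, matching y values: 0 (1 points).
  x = 9: rhs = 4, matching y values: 2, 11 (2 points).
  x = 10: rhs = 10, matching y values: 6, 7 (2 points).
  x = 11: rhs = 11, matching y values: none (0 points).
  x = 12: rhs = 0, matching y values: 0 (1 points).
Total affine count: 11.
Full point count |E(F_13)| = 11 + 1 = 12.
Hasse bound: |12 − (13+1)| = |-2| = 2 ≤ 2√13 ≈ 7.2111 ✓.


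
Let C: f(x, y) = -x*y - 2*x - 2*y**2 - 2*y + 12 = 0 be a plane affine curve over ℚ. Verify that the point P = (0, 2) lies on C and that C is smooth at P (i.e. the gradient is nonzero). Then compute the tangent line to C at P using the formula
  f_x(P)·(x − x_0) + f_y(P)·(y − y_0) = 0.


Tangent line at P: -4*x - 10*y + 20 = 0.

Step 1: f(0, 2) = 0, so P lies on C.
Step 2: partial derivatives
  f_x(x, y) = -y - 2, f_y(x, y) = -x - 4*y - 2.
  f_x(P) = -4, f_y(P) = -10 (gradient nonzero, so P is smooth).
Step 3: tangent line at P: -4·(x − 0) + -10·(y − 2) = 0.
Expanding: -4*x - 10*y + 20 = 0.


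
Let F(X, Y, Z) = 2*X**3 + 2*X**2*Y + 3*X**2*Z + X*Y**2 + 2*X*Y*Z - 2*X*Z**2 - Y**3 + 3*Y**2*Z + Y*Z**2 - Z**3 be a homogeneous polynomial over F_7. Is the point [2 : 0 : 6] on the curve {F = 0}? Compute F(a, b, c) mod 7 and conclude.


F(2,0,6) ≡ 1 (mod 7); P is NOT on the curve.

Evaluate F(2, 0, 6) term-by-term (mod 7).
  2*X**3 ↦ 2·8·1·1 = 16
  2*X**2*Y ↦ 2·4·0·1 = 0
  3*X**2*Z ↦ 3·4·1·6 = 72
  X*Y**2 ↦ 1·2·0·1 = 0
  2*X*Y*Z ↦ 2·2·0·6 = 0
  -2*X*Z**2 ↦ -2·2·1·36 = -144
  -Y**3 ↦ -1·1·0·1 = 0
  3*Y**2*Z ↦ 3·1·0·6 = 0
  Y*Z**2 ↦ 1·1·0·36 = 0
  -Z**3 ↦ -1·1·1·216 = -216
Sum: F(2, 0, 6) = (16) + (0) + (72) + (0) + (0) + (-144) + (0) + (0) + (0) + (-216) = -272.
Reducing mod 7: -272 ≡ 1 (mod 7).
Since F(a, b, c) ≡ 1 ≠ 0 (mod 7), P does NOT lie on the curve.


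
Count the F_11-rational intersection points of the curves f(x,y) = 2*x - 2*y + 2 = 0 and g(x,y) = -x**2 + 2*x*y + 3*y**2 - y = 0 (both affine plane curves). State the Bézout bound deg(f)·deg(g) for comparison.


Common zeros: ∅; count = 0; Bézout bound = 2.

deg(f) = 1, deg(g) = 2, so Bézout bound = 2.
Scan x ∈ F_11. For each x, list the y ∈ F_11 with f(x, y) ≡ 0 and those with g(x, y) ≡ 0 (mod 11); the common zeros in that column are the intersection.
  x = 0: f ≡ 0 at y ∈ {1}; g ≡ 0 at y ∈ {0, 4}; common: ∅.
  x = 1: f ≡ 0 at y ∈ {2}; g ≡ 0 at y ∈ ∅; common: ∅.
  x = 2: f ≡ 0 at y ∈ {3}; g ≡ 0 at y ∈ ∅; common: ∅.
  x = 3: f ≡ 0 at y ∈ {4}; g ≡ 0 at y ∈ {3, 10}; common: ∅.
  x = 4: f ≡ 0 at y ∈ {5}; g ≡ 0 at y ∈ ∅; common: ∅.
  x = 5: f ≡ 0 at y ∈ {6}; g ≡ 0 at y ∈ ∅; common: ∅.
  x = 6: f ≡ 0 at y ∈ {7}; g ≡ 0 at y ∈ {1, 10}; common: ∅.
  x = 7: f ≡ 0 at y ∈ {8}; g ≡ 0 at y ∈ {1, 2}; common: ∅.
  x = 8: f ≡ 0 at y ∈ {9}; g ≡ 0 at y ∈ {2, 4}; common: ∅.
  x = 9: f ≡ 0 at y ∈ {10}; g ≡ 0 at y ∈ ∅; common: ∅.
  x = 10: f ≡ 0 at y ∈ {0}; g ≡ 0 at y ∈ ∅; common: ∅.
Collecting: common zeros = ∅, so the count is 0.
Comparison with the Bézout bound: 0 ≤ 2 = deg(f)·deg(g), as expected for curves with no common component (the affine F_11-count falls short of the bound because intersections may lie at infinity, over extension fields, or carry multiplicity).


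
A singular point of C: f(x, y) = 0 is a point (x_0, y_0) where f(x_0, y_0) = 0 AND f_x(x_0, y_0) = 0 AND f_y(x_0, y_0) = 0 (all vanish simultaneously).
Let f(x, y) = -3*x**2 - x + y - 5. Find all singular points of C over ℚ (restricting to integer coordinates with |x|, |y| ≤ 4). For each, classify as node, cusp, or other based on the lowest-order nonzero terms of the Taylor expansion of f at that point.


No singular points in the scanned grid; C is smooth there.

Compute partial derivatives:
  f_x = -6*x - 1.
  f_y = 1.
f_y = 1 is a nonzero constant, so f_y never vanishes: no point (x, y) can satisfy f = f_x = f_y = 0. In particular no (x, y) ∈ {−4, ..., 4}² is singular; the curve is smooth.


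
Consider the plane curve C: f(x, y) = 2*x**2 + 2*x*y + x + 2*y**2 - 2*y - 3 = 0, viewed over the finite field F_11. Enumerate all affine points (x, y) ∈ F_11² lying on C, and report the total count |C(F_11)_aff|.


Affine F_11-points: {(1, 0), (2, 1), (2, 9), (3, 4), (3, 5), (4, 0), (4, 8), (5, 9), (8, 5), (8, 10), (9, 4), (9, 10)}; count = 12.

For each of the 121 pairs (x, y) ∈ F_11², evaluate f(x, y) mod 11. Record the zeros.
  x = 0: [0↦8, 1↦8, 2↦1, 3↦9, 4↦10, 5↦4, 6↦2, 7↦4, 8↦10, 9↦9, 10↦1]  zeros at y ∈ ∅
  x = 1: [0↦0, 1↦2, 2↦8, 3↦7, 4↦10, 5↦6, 6↦6, 7↦10, 8↦7, 9↦8, 10↦2]  zeros at y ∈ {0}
  x = 2: [0↦7, 1↦0, 2↦8, 3↦9, 4↦3, 5↦1, 6↦3, 7↦9, 8↦8, 9↦0, 10↦7]  zeros at y ∈ {1, 9}
  x = 3: [0↦7, 1↦2, 2↦1, 3↦4, 4↦0, 5↦0, 6↦4, 7↦1, 8↦2, 9↦7, 10↦5]  zeros at y ∈ {4, 5}
  x = 4: [0↦0, 1↦8, 2↦9, 3↦3, 4↦1, 5↦3, 6↦9, 7↦8, 8↦0, 9↦7, 10↦7]  zeros at y ∈ {0, 8}
  x = 5: [0↦8, 1↦7, 2↦10, 3↦6, 4↦6, 5↦10, 6↦7, 7↦8, 8↦2, 9↦0, 10↦2]  zeros at y ∈ {9}
  x = 6: [0↦9, 1↦10, 2↦4, 3↦2, 4↦4, 5↦10, 6↦9, 7↦1, 8↦8, 9↦8, 10↦1]  zeros at y ∈ ∅
  x = 7: [0↦3, 1↦6, 2↦2, 3↦2, 4↦6, 5↦3, 6↦4, 7↦9, 8↦7, 9↦9, 10↦4]  zeros at y ∈ ∅
  x = 8: [0↦1, 1↦6, 2↦4, 3↦6, 4↦1, 5↦0, 6↦3, 7↦10, 8↦10, 9↦3, 10↦0]  zeros at y ∈ {5, 10}
  x = 9: [0↦3, 1↦10, 2↦10, 3↦3, 4↦0, 5↦1, 6↦6, 7↦4, 8↦6, 9↦1, 10↦0]  zeros at y ∈ {4, 10}
  x = 10: [0↦9, 1↦7, 2↦9, 3↦4, 4↦3, 5↦6, 6↦2, 7↦2, 8↦6, 9↦3, 10↦4]  zeros at y ∈ ∅
Collecting zeros: affine points = {(1, 0), (2, 1), (2, 9), (3, 4), (3, 5), (4, 0), (4, 8), (5, 9), (8, 5), (8, 10), (9, 4), (9, 10)}.
Total count |C(F_11)_aff| = 12.


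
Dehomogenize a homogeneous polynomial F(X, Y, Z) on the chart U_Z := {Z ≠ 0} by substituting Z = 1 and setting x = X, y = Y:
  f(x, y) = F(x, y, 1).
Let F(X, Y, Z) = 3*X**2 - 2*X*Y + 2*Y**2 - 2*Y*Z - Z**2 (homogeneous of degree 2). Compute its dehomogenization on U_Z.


f(x, y) = 3*x**2 - 2*x*y + 2*y**2 - 2*y - 1

On U_Z we set Z = 1. Each monomial c·X^i·Y^j·Z^k in F becomes c·x^i·y^j·1^k = c·x^i·y^j.
Substituting Z = 1: F(X, Y, 1) = 3*x**2 - 2*x*y + 2*y**2 - 2*y - 1.
Note: deg(f) ≤ deg(F) = 2; strict inequality happens when F is divisible by Z (lost terms).


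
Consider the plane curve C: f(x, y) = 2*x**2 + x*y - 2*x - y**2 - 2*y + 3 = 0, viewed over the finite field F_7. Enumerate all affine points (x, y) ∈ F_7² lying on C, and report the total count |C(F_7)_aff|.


Affine F_7-points: {(0, 1), (0, 4), (2, 0), (4, 1), (6, 0), (6, 4)}; count = 6.

For each of the 49 pairs (x, y) ∈ F_7², evaluate f(x, y) mod 7. Record the zeros.
  x = 0: [0↦3, 1↦0, 2↦2, 3↦2, 4↦0, 5↦3, 6↦4]  zeros at y ∈ {1, 4}
  x = 1: [0↦3, 1↦1, 2↦4, 3↦5, 4↦4, 5↦1, 6↦3]  zeros at y ∈ ∅
  x = 2: [0↦0, 1↦6, 2↦3, 3↦5, 4↦5, 5↦3, 6↦6]  zeros at y ∈ {0}
  x = 3: [0↦1, 1↦1, 2↦6, 3↦2, 4↦3, 5↦2, 6↦6]  zeros at y ∈ ∅
  x = 4: [0↦6, 1↦0, 2↦6, 3↦3, 4↦5, 5↦5, 6↦3]  zeros at y ∈ {1}
  x = 5: [0↦1, 1↦3, 2↦3, 3↦1, 4↦4, 5↦5, 6↦4]  zeros at y ∈ ∅
  x = 6: [0↦0, 1↦3, 2↦4, 3↦3, 4↦0, 5↦2, 6↦2]  zeros at y ∈ {0, 4}
Collecting zeros: affine points = {(0, 1), (0, 4), (2, 0), (4, 1), (6, 0), (6, 4)}.
Total count |C(F_7)_aff| = 6.


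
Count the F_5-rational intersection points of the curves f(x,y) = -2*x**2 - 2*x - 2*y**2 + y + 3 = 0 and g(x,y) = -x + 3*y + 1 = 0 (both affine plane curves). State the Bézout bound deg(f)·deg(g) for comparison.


Common zeros: {(2, 2)}; count = 1; Bézout bound = 2.

deg(f) = 2, deg(g) = 1, so Bézout bound = 2.
Scan x ∈ F_5. For each x, list the y ∈ F_5 with f(x, y) ≡ 0 and those with g(x, y) ≡ 0 (mod 5); the common zeros in that column are the intersection.
  x = 0: f ≡ 0 at y ∈ {4}; g ≡ 0 at y ∈ {3}; common: ∅.
  x = 1: f ≡ 0 at y ∈ ∅; g ≡ 0 at y ∈ {0}; common: ∅.
  x = 2: f ≡ 0 at y ∈ {1, 2}; g ≡ 0 at y ∈ {2}; common: {2}.
  x = 3: f ≡ 0 at y ∈ ∅; g ≡ 0 at y ∈ {4}; common: ∅.
  x = 4: f ≡ 0 at y ∈ {4}; g ≡ 0 at y ∈ {1}; common: ∅.
Collecting: common zeros = {(2, 2)}, so the count is 1.
Comparison with the Bézout bound: 1 ≤ 2 = deg(f)·deg(g), as expected for curves with no common component (the affine F_5-count falls short of the bound because intersections may lie at infinity, over extension fields, or carry multiplicity).


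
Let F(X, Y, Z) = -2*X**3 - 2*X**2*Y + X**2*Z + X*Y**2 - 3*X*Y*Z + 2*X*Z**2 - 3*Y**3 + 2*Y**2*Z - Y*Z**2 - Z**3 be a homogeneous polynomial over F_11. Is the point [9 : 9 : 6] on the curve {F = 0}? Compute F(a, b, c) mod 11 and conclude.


F(9,9,6) ≡ 2 (mod 11); P is NOT on the curve.

Evaluate F(9, 9, 6) term-by-term (mod 11).
  -2*X**3 ↦ -2·729·1·1 = -1458
  -2*X**2*Y ↦ -2·81·9·1 = -1458
  X**2*Z ↦ 1·81·1·6 = 486
  X*Y**2 ↦ 1·9·81·1 = 729
  -3*X*Y*Z ↦ -3·9·9·6 = -1458
  2*X*Z**2 ↦ 2·9·1·36 = 648
  -3*Y**3 ↦ -3·1·729·1 = -2187
  2*Y**2*Z ↦ 2·1·81·6 = 972
  -Y*Z**2 ↦ -1·1·9·36 = -324
  -Z**3 ↦ -1·1·1·216 = -216
Sum: F(9, 9, 6) = (-1458) + (-1458) + (486) + (729) + (-1458) + (648) + (-2187) + (972) + (-324) + (-216) = -4266.
Reducing mod 11: -4266 ≡ 2 (mod 11).
Since F(a, b, c) ≡ 2 ≠ 0 (mod 11), P does NOT lie on the curve.


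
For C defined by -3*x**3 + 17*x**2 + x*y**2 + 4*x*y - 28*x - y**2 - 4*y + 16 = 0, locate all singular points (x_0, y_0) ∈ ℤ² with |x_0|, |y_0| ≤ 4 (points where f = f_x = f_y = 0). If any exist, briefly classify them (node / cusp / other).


Singular points: {(2, -2)}; classification: node.

Compute partial derivatives:
  f_x = -9*x**2 + 34*x + y**2 + 4*y - 28.
  f_y = 2*x*y + 4*x - 2*y - 4.
Scan x_0 ∈ {−4, ..., 4}. For each x_0, f_y(x_0, y) is a polynomial in y; find its integer roots y ∈ {−4, ..., 4}, then test f_x and f at those candidates.
  x = -4: f_y(-4, y) = -10*y - 20; vanishes at y ∈ {-2}. (-4, -2): f_x = -312 ≠ 0.
  x = -3: f_y(-3, y) = -8*y - 16; vanishes at y ∈ {-2}. (-3, -2): f_x = -215 ≠ 0.
  x = -2: f_y(-2, y) = -6*y - 12; vanishes at y ∈ {-2}. (-2, -2): f_x = -136 ≠ 0.
  x = -1: f_y(-1, y) = -4*y - 8; vanishes at y ∈ {-2}. (-1, -2): f_x = -75 ≠ 0.
  x = 0: f_y(0, y) = -2*y - 4; vanishes at y ∈ {-2}. (0, -2): f_x = -32 ≠ 0.
  x = 1: f_y(1, y) = 0; vanishes at y ∈ {-4, -3, -2, -1, 0, 1, 2, 3, 4}. (1, -4): f_x = -3 ≠ 0; (1, -3): f_x = -6 ≠ 0; (1, -2): f_x = -7 ≠ 0; (1, -1): f_x = -6 ≠ 0; (1, 0): f_x = -3 ≠ 0; (1, 1): f_x = 2 ≠ 0; (1, 2): f_x = 9 ≠ 0; (1, 3): f_x = 18 ≠ 0; (1, 4): f_x = 29 ≠ 0.
  x = 2: f_y(2, y) = 2*y + 4; vanishes at y ∈ {-2}. (2, -2): f_x = 0, f = 0 — SINGULAR.
  x = 3: f_y(3, y) = 4*y + 8; vanishes at y ∈ {-2}. (3, -2): f_x = -11 ≠ 0.
  x = 4: f_y(4, y) = 6*y + 12; vanishes at y ∈ {-2}. (4, -2): f_x = -40 ≠ 0.
Only singular point on the grid: (2, -2).
Classify: substitute x = 2 + u, y = -2 + v and expand: f = -3*u**3 - u**2 + u*v**2 + v**2.
No constant or linear terms (consistent with a singular point). Quadratic part: -u**2 + v**2. Cubic part: -3*u**3 + u*v**2.
The quadratic part v**2 - u**2 = (v − u)(v + u) splits into two distinct linear factors, so there are two distinct tangent lines y − -2 = ±(x − 2) — this is a node (ordinary double point).
Classification: node.


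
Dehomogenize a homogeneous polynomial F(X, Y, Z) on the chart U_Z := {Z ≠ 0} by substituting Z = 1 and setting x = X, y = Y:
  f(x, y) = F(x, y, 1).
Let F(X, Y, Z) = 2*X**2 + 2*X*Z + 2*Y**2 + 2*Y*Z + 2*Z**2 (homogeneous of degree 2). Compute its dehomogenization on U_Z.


f(x, y) = 2*x**2 + 2*x + 2*y**2 + 2*y + 2

On U_Z we set Z = 1. Each monomial c·X^i·Y^j·Z^k in F becomes c·x^i·y^j·1^k = c·x^i·y^j.
Substituting Z = 1: F(X, Y, 1) = 2*x**2 + 2*x + 2*y**2 + 2*y + 2.
Note: deg(f) ≤ deg(F) = 2; strict inequality happens when F is divisible by Z (lost terms).


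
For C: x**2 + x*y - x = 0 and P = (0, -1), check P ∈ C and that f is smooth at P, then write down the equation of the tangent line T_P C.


Tangent line at P: -2*x = 0.

Step 1: f(0, -1) = 0, so P lies on C.
Step 2: partial derivatives
  f_x(x, y) = 2*x + y - 1, f_y(x, y) = x.
  f_x(P) = -2, f_y(P) = 0 (gradient nonzero, so P is smooth).
Step 3: tangent line at P: -2·(x − 0) + 0·(y − -1) = 0.
Expanding: -2*x = 0.


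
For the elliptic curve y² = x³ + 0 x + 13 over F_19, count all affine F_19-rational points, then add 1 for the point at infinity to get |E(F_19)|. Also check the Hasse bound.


Affine points = {(4, 1), (4, 18), (5, 9), (5, 10), (6, 1), (6, 18), (9, 1), (9, 18), (10, 5), (10, 14), (13, 5), (13, 14), (15, 5), (15, 14), (16, 9), (16, 10), (17, 9), (17, 10)}; affine count = 18; |E(F_19)| = 19.

Discriminant check: Δ ∝ 4a³ + 27b² = 4·0³ + 27·13² = 4·0 + 27·169 ≡ 3 (mod 19). Nonzero ⇒ E is nonsingular.
For each x ∈ F_19, compute rhs = x³ + 0·x + 13 mod 19, then count y ∈ F_19 with y² ≡ rhs.
  x = 0: rhs = 13, matching y values: none (0 points).
  x = 1: rhs = 14, matching y values: none (0 points).
  x = 2: rhs = 2, matching y values: none (0 points).
  x = 3: rhs = 2, matching y values: none (0 points).
  x = 4: rhs = 1, matching y values: 1, 18 (2 points).
  x = 5: rhs = 5, matching y values: 9, 10 (2 points).
  x = 6: rhs = 1, matching y values: 1, 18 (2 points).
  x = 7: rhs = 14, matching y values: none (0 points).
  x = 8: rhs = 12, matching y values: none (0 points).
  x = 9: rhs = 1, matching y values: 1, 18 (2 points).
  x = 10: rhs = 6, matching y values: 5, 14 (2 points).
  x = 11: rhs = 14, matching y values: none (0 points).
  x = 12: rhs = 12, matching y values: none (0 points).
  x = 13: rhs = 6, matching y values: 5, 14 (2 points).
  x = 14: rhs = 2, matching y values: none (0 points).
  x = 15: rhs = 6, matching y values: 5, 14 (2 points).
  x = 16: rhs = 5, matching y values: 9, 10 (2 points).
  x = 17: rhs = 5, matching y values: 9, 10 (2 points).
  x = 18: rhs = 12, matching y values: none (0 points).
Total affine count: 18.
Full point count |E(F_19)| = 18 + 1 = 19.
Hasse bound: |19 − (19+1)| = |-1| = 1 ≤ 2√19 ≈ 8.7178 ✓.


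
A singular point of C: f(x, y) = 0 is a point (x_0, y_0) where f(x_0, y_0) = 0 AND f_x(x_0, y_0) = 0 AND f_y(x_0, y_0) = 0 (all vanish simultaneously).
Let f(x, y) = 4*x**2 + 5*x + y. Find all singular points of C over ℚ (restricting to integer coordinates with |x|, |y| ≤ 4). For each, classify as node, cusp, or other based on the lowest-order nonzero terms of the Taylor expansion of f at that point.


No singular points in the scanned grid; C is smooth there.

Compute partial derivatives:
  f_x = 8*x + 5.
  f_y = 1.
f_y = 1 is a nonzero constant, so f_y never vanishes: no point (x, y) can satisfy f = f_x = f_y = 0. In particular no (x, y) ∈ {−4, ..., 4}² is singular; the curve is smooth.


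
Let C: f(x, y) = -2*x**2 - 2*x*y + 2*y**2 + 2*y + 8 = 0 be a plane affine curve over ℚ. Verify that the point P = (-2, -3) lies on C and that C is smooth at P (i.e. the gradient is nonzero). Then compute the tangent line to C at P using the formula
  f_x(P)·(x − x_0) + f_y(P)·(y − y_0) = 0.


Tangent line at P: 14*x - 6*y + 10 = 0.

Step 1: f(-2, -3) = 0, so P lies on C.
Step 2: partial derivatives
  f_x(x, y) = -4*x - 2*y, f_y(x, y) = -2*x + 4*y + 2.
  f_x(P) = 14, f_y(P) = -6 (gradient nonzero, so P is smooth).
Step 3: tangent line at P: 14·(x − -2) + -6·(y − -3) = 0.
Expanding: 14*x - 6*y + 10 = 0.


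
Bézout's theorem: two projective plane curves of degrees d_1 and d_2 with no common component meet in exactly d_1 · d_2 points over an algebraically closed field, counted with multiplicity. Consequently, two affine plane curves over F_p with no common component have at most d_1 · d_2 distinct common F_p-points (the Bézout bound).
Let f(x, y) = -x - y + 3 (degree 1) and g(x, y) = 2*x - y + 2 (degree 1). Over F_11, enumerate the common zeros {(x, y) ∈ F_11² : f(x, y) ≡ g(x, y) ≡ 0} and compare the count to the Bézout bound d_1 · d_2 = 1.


Common zeros: {(4, 10)}; count = 1; Bézout bound = 1.

deg(f) = 1, deg(g) = 1, so Bézout bound = 1.
Scan x ∈ F_11. For each x, list the y ∈ F_11 with f(x, y) ≡ 0 and those with g(x, y) ≡ 0 (mod 11); the common zeros in that column are the intersection.
  x = 0: f ≡ 0 at y ∈ {3}; g ≡ 0 at y ∈ {2}; common: ∅.
  x = 1: f ≡ 0 at y ∈ {2}; g ≡ 0 at y ∈ {4}; common: ∅.
  x = 2: f ≡ 0 at y ∈ {1}; g ≡ 0 at y ∈ {6}; common: ∅.
  x = 3: f ≡ 0 at y ∈ {0}; g ≡ 0 at y ∈ {8}; common: ∅.
  x = 4: f ≡ 0 at y ∈ {10}; g ≡ 0 at y ∈ {10}; common: {10}.
  x = 5: f ≡ 0 at y ∈ {9}; g ≡ 0 at y ∈ {1}; common: ∅.
  x = 6: f ≡ 0 at y ∈ {8}; g ≡ 0 at y ∈ {3}; common: ∅.
  x = 7: f ≡ 0 at y ∈ {7}; g ≡ 0 at y ∈ {5}; common: ∅.
  x = 8: f ≡ 0 at y ∈ {6}; g ≡ 0 at y ∈ {7}; common: ∅.
  x = 9: f ≡ 0 at y ∈ {5}; g ≡ 0 at y ∈ {9}; common: ∅.
  x = 10: f ≡ 0 at y ∈ {4}; g ≡ 0 at y ∈ {0}; common: ∅.
Collecting: common zeros = {(4, 10)}, so the count is 1.
Comparison with the Bézout bound: 1 ≤ 1 = deg(f)·deg(g), as expected for curves with no common component (the bound is attained).


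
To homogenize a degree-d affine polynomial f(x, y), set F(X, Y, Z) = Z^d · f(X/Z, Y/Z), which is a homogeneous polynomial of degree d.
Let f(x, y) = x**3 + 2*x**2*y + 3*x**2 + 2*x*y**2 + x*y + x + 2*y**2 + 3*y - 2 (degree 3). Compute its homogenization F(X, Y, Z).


F(X, Y, Z) = X**3 + 2*X**2*Y + 3*X**2*Z + 2*X*Y**2 + X*Y*Z + X*Z**2 + 2*Y**2*Z + 3*Y*Z**2 - 2*Z**3

deg(f) = 3.
Substitute x = X/Z, y = Y/Z into f, then multiply by Z^3.
  monomial 1·x^3·y^0 ↦ 1·X^3·Y^0·Z^0.
  monomial 2·x^2·y^1 ↦ 2·X^2·Y^1·Z^0.
  monomial 3·x^2·y^0 ↦ 3·X^2·Y^0·Z^1.
  monomial 2·x^1·y^2 ↦ 2·X^1·Y^2·Z^0.
  monomial 1·x^1·y^1 ↦ 1·X^1·Y^1·Z^1.
  monomial 1·x^1·y^0 ↦ 1·X^1·Y^0·Z^2.
  monomial 2·x^0·y^2 ↦ 2·X^0·Y^2·Z^1.
  monomial 3·x^0·y^1 ↦ 3·X^0·Y^1·Z^2.
  monomial -2·x^0·y^0 ↦ -2·X^0·Y^0·Z^3.
Collecting: F(X, Y, Z) = X**3 + 2*X**2*Y + 3*X**2*Z + 2*X*Y**2 + X*Y*Z + X*Z**2 + 2*Y**2*Z + 3*Y*Z**2 - 2*Z**3.


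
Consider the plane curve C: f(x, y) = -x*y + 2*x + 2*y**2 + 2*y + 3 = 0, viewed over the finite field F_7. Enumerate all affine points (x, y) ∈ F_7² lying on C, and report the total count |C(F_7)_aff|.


Affine F_7-points: {(0, 1), (0, 5), (2, 0), (4, 4), (6, 3), (6, 6)}; count = 6.

For each of the 49 pairs (x, y) ∈ F_7², evaluate f(x, y) mod 7. Record the zeros.
  x = 0: [0↦3, 1↦0, 2↦1, 3↦6, 4↦1, 5↦0, 6↦3]  zeros at y ∈ {1, 5}
  x = 1: [0↦5, 1↦1, 2↦1, 3↦5, 4↦6, 5↦4, 6↦6]  zeros at y ∈ ∅
  x = 2: [0↦0, 1↦2, 2↦1, 3↦4, 4↦4, 5↦1, 6↦2]  zeros at y ∈ {0}
  x = 3: [0↦2, 1↦3, 2↦1, 3↦3, 4↦2, 5↦5, 6↦5]  zeros at y ∈ ∅
  x = 4: [0↦4, 1↦4, 2↦1, 3↦2, 4↦0, 5↦2, 6↦1]  zeros at y ∈ {4}
  x = 5: [0↦6, 1↦5, 2↦1, 3↦1, 4↦5, 5↦6, 6↦4]  zeros at y ∈ ∅
  x = 6: [0↦1, 1↦6, 2↦1, 3↦0, 4↦3, 5↦3, 6↦0]  zeros at y ∈ {3, 6}
Collecting zeros: affine points = {(0, 1), (0, 5), (2, 0), (4, 4), (6, 3), (6, 6)}.
Total count |C(F_7)_aff| = 6.


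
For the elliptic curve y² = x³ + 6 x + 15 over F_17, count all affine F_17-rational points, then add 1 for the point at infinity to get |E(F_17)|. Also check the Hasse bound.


Affine points = {(0, 7), (0, 10), (2, 1), (2, 16), (3, 3), (3, 14), (4, 1), (4, 16), (5, 0), (7, 3), (7, 14), (9, 4), (9, 13), (10, 2), (10, 15), (11, 1), (11, 16), (12, 8), (12, 9), (14, 2), (14, 15), (16, 5), (16, 12)}; affine count = 23; |E(F_17)| = 24.

Discriminant check: Δ ∝ 4a³ + 27b² = 4·6³ + 27·15² = 4·216 + 27·225 ≡ 3 (mod 17). Nonzero ⇒ E is nonsingular.
For each x ∈ F_17, compute rhs = x³ + 6·x + 15 mod 17, then count y ∈ F_17 with y² ≡ rhs.
  x = 0: rhs = 15, matching y values: 7, 10 (2 points).
  x = 1: rhs = 5, matching y values: none (0 points).
  x = 2: rhs = 1, matching y values: 1, 16 (2 points).
  x = 3: rhs = 9, matching y values: 3, 14 (2 points).
  x = 4: rhs = 1, matching y values: 1, 16 (2 points).
  x = 5: rhs = 0, matching y values: 0 (1 points).
  x = 6: rhs = 12, matching y values: none (0 points).
  x = 7: rhs = 9, matching y values: 3, 14 (2 points).
  x = 8: rhs = 14, matching y values: none (0 points).
  x = 9: rhs = 16, matching y values: 4, 13 (2 points).
  x = 10: rhs = 4, matching y values: 2, 15 (2 points).
  x = 11: rhs = 1, matching y values: 1, 16 (2 points).
  x = 12: rhs = 13, matching y values: 8, 9 (2 points).
  x = 13: rhs = 12, matching y values: none (0 points).
  x = 14: rhs = 4, matching y values: 2, 15 (2 points).
  x = 15: rhs = 12, matching y values: none (0 points).
  x = 16: rhs = 8, matching y values: 5, 12 (2 points).
Total affine count: 23.
Full point count |E(F_17)| = 23 + 1 = 24.
Hasse bound: |24 − (17+1)| = |6| = 6 ≤ 2√17 ≈ 8.2462 ✓.


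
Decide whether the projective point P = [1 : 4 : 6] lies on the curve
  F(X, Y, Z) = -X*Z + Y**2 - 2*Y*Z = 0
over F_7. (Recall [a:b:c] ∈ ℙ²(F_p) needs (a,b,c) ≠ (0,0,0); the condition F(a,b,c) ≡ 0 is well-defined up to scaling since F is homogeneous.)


F(1,4,6) ≡ 4 (mod 7); P is NOT on the curve.

Evaluate F(1, 4, 6) term-by-term (mod 7).
  -X*Z ↦ -1·1·1·6 = -6
  Y**2 ↦ 1·1·16·1 = 16
  -2*Y*Z ↦ -2·1·4·6 = -48
Sum: F(1, 4, 6) = (-6) + (16) + (-48) = -38.
Reducing mod 7: -38 ≡ 4 (mod 7).
Since F(a, b, c) ≡ 4 ≠ 0 (mod 7), P does NOT lie on the curve.


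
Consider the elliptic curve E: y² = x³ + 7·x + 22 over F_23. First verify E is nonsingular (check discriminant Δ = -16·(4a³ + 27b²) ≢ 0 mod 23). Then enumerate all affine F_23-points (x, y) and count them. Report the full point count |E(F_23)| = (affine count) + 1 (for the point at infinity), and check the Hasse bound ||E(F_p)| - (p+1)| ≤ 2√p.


Affine points = {(3, 1), (3, 22), (6, 2), (6, 21), (7, 0), (9, 3), (9, 20), (11, 2), (11, 21), (14, 9), (14, 14), (15, 11), (15, 12), (18, 0), (21, 0)}; affine count = 15; |E(F_23)| = 16.

Discriminant check: Δ ∝ 4a³ + 27b² = 4·7³ + 27·22² = 4·343 + 27·484 ≡ 19 (mod 23). Nonzero ⇒ E is nonsingular.
For each x ∈ F_23, compute rhs = x³ + 7·x + 22 mod 23, then count y ∈ F_23 with y² ≡ rhs.
  x = 0: rhs = 22, matching y values: none (0 points).
  x = 1: rhs = 7, matching y values: none (0 points).
  x = 2: rhs = 21, matching y values: none (0 points).
  x = 3: rhs = 1, matching y values: 1, 22 (2 points).
  x = 4: rhs = 22, matching y values: none (0 points).
  x = 5: rhs = 21, matching y values: none (0 points).
  x = 6: rhs = 4, matching y values: 2, 21 (2 points).
  x = 7: rhs = 0, matching y values: 0 (1 points).
  x = 8: rhs = 15, matching y values: none (0 points).
  x = 9: rhs = 9, matching y values: 3, 20 (2 points).
  x = 10: rhs = 11, matching y values: none (0 points).
  x = 11: rhs = 4, matching y values: 2, 21 (2 points).
  x = 12: rhs = 17, matching y values: none (0 points).
  x = 13: rhs = 10, matching y values: none (0 points).
  x = 14: rhs = 12, matching y values: 9, 14 (2 points).
  x = 15: rhs = 6, matching y values: 11, 12 (2 points).
  x = 16: rhs = 21, matching y values: none (0 points).
  x = 17: rhs = 17, matching y values: none (0 points).
  x = 18: rhs = 0, matching y values: 0 (1 points).
  x = 19: rhs = 22, matching y values: none (0 points).
  x = 20: rhs = 20, matching y values: none (0 points).
  x = 21: rhs = 0, matching y values: 0 (1 points).
  x = 22: rhs = 14, matching y values: none (0 points).
Total affine count: 15.
Full point count |E(F_23)| = 15 + 1 = 16.
Hasse bound: |16 − (23+1)| = |-8| = 8 ≤ 2√23 ≈ 9.5917 ✓.


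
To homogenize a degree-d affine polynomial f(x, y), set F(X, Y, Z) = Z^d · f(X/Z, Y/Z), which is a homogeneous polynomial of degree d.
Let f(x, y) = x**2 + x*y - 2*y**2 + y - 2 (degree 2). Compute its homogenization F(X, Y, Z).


F(X, Y, Z) = X**2 + X*Y - 2*Y**2 + Y*Z - 2*Z**2

deg(f) = 2.
Substitute x = X/Z, y = Y/Z into f, then multiply by Z^2.
  monomial 1·x^2·y^0 ↦ 1·X^2·Y^0·Z^0.
  monomial 1·x^1·y^1 ↦ 1·X^1·Y^1·Z^0.
  monomial -2·x^0·y^2 ↦ -2·X^0·Y^2·Z^0.
  monomial 1·x^0·y^1 ↦ 1·X^0·Y^1·Z^1.
  monomial -2·x^0·y^0 ↦ -2·X^0·Y^0·Z^2.
Collecting: F(X, Y, Z) = X**2 + X*Y - 2*Y**2 + Y*Z - 2*Z**2.


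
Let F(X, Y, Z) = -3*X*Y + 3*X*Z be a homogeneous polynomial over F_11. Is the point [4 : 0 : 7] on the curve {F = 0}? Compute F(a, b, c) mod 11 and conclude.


F(4,0,7) ≡ 7 (mod 11); P is NOT on the curve.

Evaluate F(4, 0, 7) term-by-term (mod 11).
  -3*X*Y ↦ -3·4·0·1 = 0
  3*X*Z ↦ 3·4·1·7 = 84
Sum: F(4, 0, 7) = (0) + (84) = 84.
Reducing mod 11: 84 ≡ 7 (mod 11).
Since F(a, b, c) ≡ 7 ≠ 0 (mod 11), P does NOT lie on the curve.


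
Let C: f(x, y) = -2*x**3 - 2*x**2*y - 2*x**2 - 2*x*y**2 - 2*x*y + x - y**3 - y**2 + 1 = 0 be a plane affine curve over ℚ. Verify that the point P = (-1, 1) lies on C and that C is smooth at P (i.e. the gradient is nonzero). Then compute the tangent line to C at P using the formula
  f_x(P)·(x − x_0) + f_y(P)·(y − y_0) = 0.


Tangent line at P: -x - y = 0.

Step 1: f(-1, 1) = 0, so P lies on C.
Step 2: partial derivatives
  f_x(x, y) = -6*x**2 - 4*x*y - 4*x - 2*y**2 - 2*y + 1, f_y(x, y) = -2*x**2 - 4*x*y - 2*x - 3*y**2 - 2*y.
  f_x(P) = -1, f_y(P) = -1 (gradient nonzero, so P is smooth).
Step 3: tangent line at P: -1·(x − -1) + -1·(y − 1) = 0.
Expanding: -x - y = 0.


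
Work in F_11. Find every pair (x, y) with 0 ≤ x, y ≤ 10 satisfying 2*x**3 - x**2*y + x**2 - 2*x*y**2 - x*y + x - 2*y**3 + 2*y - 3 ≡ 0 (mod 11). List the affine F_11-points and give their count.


Affine F_11-points: {(2, 7), (4, 9), (5, 2), (5, 5), (5, 10), (7, 10), (8, 4), (9, 10)}; count = 8.

For each of the 121 pairs (x, y) ∈ F_11², evaluate f(x, y) mod 11. Record the zeros.
  x = 0: [0↦8, 1↦8, 2↦7, 3↦4, 4↦9, 5↦10, 6↦6, 7↦7, 8↦1, 9↦9, 10↦8]  zeros at y ∈ ∅
  x = 1: [0↦1, 1↦8, 2↦10, 3↦6, 4↦6, 5↦9, 6↦3, 7↦9, 8↦4, 9↦9, 10↦1]  zeros at y ∈ ∅
  x = 2: [0↦8, 1↦9, 2↦1, 3↦5, 4↦9, 5↦1, 6↦2, 7↦0, 8↦5, 9↦5, 10↦10]  zeros at y ∈ {7}
  x = 3: [0↦8, 1↦1, 2↦3, 3↦2, 4↦8, 5↦9, 6↦4, 7↦3, 8↦5, 9↦9, 10↦3]  zeros at y ∈ ∅
  x = 4: [0↦2, 1↦7, 2↦6, 3↦9, 4↦4, 5↦1, 6↦10, 7↦8, 8↦5, 9↦0, 10↦3]  zeros at y ∈ {9}
  x = 5: [0↦2, 1↦6, 2↦0, 3↦5, 4↦9, 5↦0, 6↦10, 7↦5, 8↦6, 9↦1, 10↦0]  zeros at y ∈ {2, 5, 10}
  x = 6: [0↦9, 1↦10, 2↦8, 3↦2, 4↦2, 5↦7, 6↦5, 7↦6, 8↦9, 9↦2, 10↦6]  zeros at y ∈ ∅
  x = 7: [0↦2, 1↦9, 2↦9, 3↦1, 4↦6, 5↦1, 6↦7, 7↦1, 8↦4, 9↦4, 10↦0]  zeros at y ∈ {10}
  x = 8: [0↦4, 1↦4, 2↦4, 3↦3, 4↦0, 5↦5, 6↦6, 7↦2, 8↦3, 9↦8, 10↦5]  zeros at y ∈ {4}
  x = 9: [0↦5, 1↦7, 2↦5, 3↦9, 4↦7, 5↦9, 6↦3, 7↦10, 8↦7, 9↦4, 10↦0]  zeros at y ∈ {10}
  x = 10: [0↦6, 1↦8, 2↦2, 3↦9, 4↦6, 5↦3, 6↦10, 7↦4, 8↦6, 9↦4, 10↦8]  zeros at y ∈ ∅
Collecting zeros: affine points = {(2, 7), (4, 9), (5, 2), (5, 5), (5, 10), (7, 10), (8, 4), (9, 10)}.
Total count |C(F_11)_aff| = 8.


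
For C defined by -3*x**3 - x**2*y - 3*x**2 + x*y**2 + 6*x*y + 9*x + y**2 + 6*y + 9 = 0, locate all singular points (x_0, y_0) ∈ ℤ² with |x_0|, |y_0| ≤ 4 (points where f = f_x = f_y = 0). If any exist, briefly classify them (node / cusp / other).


Singular points: {(0, -3)}; classification: cusp.

Compute partial derivatives:
  f_x = -9*x**2 - 2*x*y - 6*x + y**2 + 6*y + 9.
  f_y = -x**2 + 2*x*y + 6*x + 2*y + 6.
Scan x_0 ∈ {−4, ..., 4}. For each x_0, f_y(x_0, y) is a polynomial in y; find its integer roots y ∈ {−4, ..., 4}, then test f_x and f at those candidates.
  x = -4: f_y(-4, y) = -6*y - 34; no integer root y with |y| ≤ 4.
  x = -3: f_y(-3, y) = -4*y - 21; no integer root y with |y| ≤ 4.
  x = -2: f_y(-2, y) = -2*y - 10; no integer root y with |y| ≤ 4.
  x = -1: f_y(-1, y) = -1; no integer root y with |y| ≤ 4.
  x = 0: f_y(0, y) = 2*y + 6; vanishes at y ∈ {-3}. (0, -3): f_x = 0, f = 0 — SINGULAR.
  x = 1: f_y(1, y) = 4*y + 11; no integer root y with |y| ≤ 4.
  x = 2: f_y(2, y) = 6*y + 14; no integer root y with |y| ≤ 4.
  x = 3: f_y(3, y) = 8*y + 15; no integer root y with |y| ≤ 4.
  x = 4: f_y(4, y) = 10*y + 14; no integer root y with |y| ≤ 4.
Only singular point on the grid: (0, -3).
Classify: substitute x = 0 + u, y = -3 + v and expand: f = -3*u**3 - u**2*v + u*v**2 + v**2.
No constant or linear terms (consistent with a singular point). Quadratic part: v**2. Cubic part: -3*u**3 - u**2*v + u*v**2.
The quadratic part v**2 is a perfect square, so there is a single (double) tangent line v = 0, i.e. y = -3. Restricting the cubic part to that line (v = 0) leaves -3*u**3 ≠ 0, so f is not divisible by v and the branch is v² ≈ 3*u**3 to lowest order — this is a cusp.
Classification: cusp.


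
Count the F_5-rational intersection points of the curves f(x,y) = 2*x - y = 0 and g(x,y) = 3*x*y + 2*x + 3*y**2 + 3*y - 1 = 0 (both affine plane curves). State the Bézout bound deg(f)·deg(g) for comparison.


Common zeros: {(1, 2), (3, 1)}; count = 2; Bézout bound = 2.

deg(f) = 1, deg(g) = 2, so Bézout bound = 2.
Scan x ∈ F_5. For each x, list the y ∈ F_5 with f(x, y) ≡ 0 and those with g(x, y) ≡ 0 (mod 5); the common zeros in that column are the intersection.
  x = 0: f ≡ 0 at y ∈ {0}; g ≡ 0 at y ∈ {1, 3}; common: ∅.
  x = 1: f ≡ 0 at y ∈ {2}; g ≡ 0 at y ∈ {1, 2}; common: {2}.
  x = 2: f ≡ 0 at y ∈ {4}; g ≡ 0 at y ∈ {1}; common: ∅.
  x = 3: f ≡ 0 at y ∈ {1}; g ≡ 0 at y ∈ {0, 1}; common: {1}.
  x = 4: f ≡ 0 at y ∈ {3}; g ≡ 0 at y ∈ {1, 4}; common: ∅.
Collecting: common zeros = {(1, 2), (3, 1)}, so the count is 2.
Comparison with the Bézout bound: 2 ≤ 2 = deg(f)·deg(g), as expected for curves with no common component (the bound is attained).


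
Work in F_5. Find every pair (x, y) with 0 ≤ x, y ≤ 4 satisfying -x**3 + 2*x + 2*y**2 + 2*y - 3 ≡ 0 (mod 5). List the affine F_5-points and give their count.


Affine F_5-points: {(1, 2), (2, 2), (3, 1), (3, 3), (4, 1), (4, 3)}; count = 6.

For each of the 25 pairs (x, y) ∈ F_5², evaluate f(x, y) mod 5. Record the zeros.
  x = 0: [0↦2, 1↦1, 2↦4, 3↦1, 4↦2]  zeros at y ∈ ∅
  x = 1: [0↦3, 1↦2, 2↦0, 3↦2, 4↦3]  zeros at y ∈ {2}
  x = 2: [0↦3, 1↦2, 2↦0, 3↦2, 4↦3]  zeros at y ∈ {2}
  x = 3: [0↦1, 1↦0, 2↦3, 3↦0, 4↦1]  zeros at y ∈ {1, 3}
  x = 4: [0↦1, 1↦0, 2↦3, 3↦0, 4↦1]  zeros at y ∈ {1, 3}
Collecting zeros: affine points = {(1, 2), (2, 2), (3, 1), (3, 3), (4, 1), (4, 3)}.
Total count |C(F_5)_aff| = 6.


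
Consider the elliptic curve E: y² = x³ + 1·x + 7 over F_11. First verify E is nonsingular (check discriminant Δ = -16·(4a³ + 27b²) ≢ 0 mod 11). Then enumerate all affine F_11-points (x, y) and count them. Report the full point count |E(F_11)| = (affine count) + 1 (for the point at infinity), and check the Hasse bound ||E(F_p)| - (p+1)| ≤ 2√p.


Affine points = {(1, 3), (1, 8), (3, 2), (3, 9), (4, 3), (4, 8), (5, 4), (5, 7), (6, 3), (6, 8), (7, 4), (7, 7), (10, 4), (10, 7)}; affine count = 14; |E(F_11)| = 15.

Discriminant check: Δ ∝ 4a³ + 27b² = 4·1³ + 27·7² = 4·1 + 27·49 ≡ 7 (mod 11). Nonzero ⇒ E is nonsingular.
For each x ∈ F_11, compute rhs = x³ + 1·x + 7 mod 11, then count y ∈ F_11 with y² ≡ rhs.
  x = 0: rhs = 7, matching y values: none (0 points).
  x = 1: rhs = 9, matching y values: 3, 8 (2 points).
  x = 2: rhs = 6, matching y values: none (0 points).
  x = 3: rhs = 4, matching y values: 2, 9 (2 points).
  x = 4: rhs = 9, matching y values: 3, 8 (2 points).
  x = 5: rhs = 5, matching y values: 4, 7 (2 points).
  x = 6: rhs = 9, matching y values: 3, 8 (2 points).
  x = 7: rhs = 5, matching y values: 4, 7 (2 points).
  x = 8: rhs = 10, matching y values: none (0 points).
  x = 9: rhs = 8, matching y values: none (0 points).
  x = 10: rhs = 5, matching y values: 4, 7 (2 points).
Total affine count: 14.
Full point count |E(F_11)| = 14 + 1 = 15.
Hasse bound: |15 − (11+1)| = |3| = 3 ≤ 2√11 ≈ 6.6332 ✓.


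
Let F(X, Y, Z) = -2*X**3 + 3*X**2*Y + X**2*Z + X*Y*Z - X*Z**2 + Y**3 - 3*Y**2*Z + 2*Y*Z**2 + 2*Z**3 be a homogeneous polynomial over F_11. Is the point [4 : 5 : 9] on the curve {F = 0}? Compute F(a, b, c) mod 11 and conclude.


F(4,5,9) ≡ 4 (mod 11); P is NOT on the curve.

Evaluate F(4, 5, 9) term-by-term (mod 11).
  -2*X**3 ↦ -2·64·1·1 = -128
  3*X**2*Y ↦ 3·16·5·1 = 240
  X**2*Z ↦ 1·16·1·9 = 144
  X*Y*Z ↦ 1·4·5·9 = 180
  -X*Z**2 ↦ -1·4·1·81 = -324
  Y**3 ↦ 1·1·125·1 = 125
  -3*Y**2*Z ↦ -3·1·25·9 = -675
  2*Y*Z**2 ↦ 2·1·5·81 = 810
  2*Z**3 ↦ 2·1·1·729 = 1458
Sum: F(4, 5, 9) = (-128) + (240) + (144) + (180) + (-324) + (125) + (-675) + (810) + (1458) = 1830.
Reducing mod 11: 1830 ≡ 4 (mod 11).
Since F(a, b, c) ≡ 4 ≠ 0 (mod 11), P does NOT lie on the curve.


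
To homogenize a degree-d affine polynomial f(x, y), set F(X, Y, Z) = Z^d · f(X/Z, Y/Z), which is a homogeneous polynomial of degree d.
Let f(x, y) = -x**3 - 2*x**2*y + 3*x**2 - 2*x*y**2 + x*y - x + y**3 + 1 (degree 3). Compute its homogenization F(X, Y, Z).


F(X, Y, Z) = -X**3 - 2*X**2*Y + 3*X**2*Z - 2*X*Y**2 + X*Y*Z - X*Z**2 + Y**3 + Z**3

deg(f) = 3.
Substitute x = X/Z, y = Y/Z into f, then multiply by Z^3.
  monomial -1·x^3·y^0 ↦ -1·X^3·Y^0·Z^0.
  monomial -2·x^2·y^1 ↦ -2·X^2·Y^1·Z^0.
  monomial 3·x^2·y^0 ↦ 3·X^2·Y^0·Z^1.
  monomial -2·x^1·y^2 ↦ -2·X^1·Y^2·Z^0.
  monomial 1·x^1·y^1 ↦ 1·X^1·Y^1·Z^1.
  monomial -1·x^1·y^0 ↦ -1·X^1·Y^0·Z^2.
  monomial 1·x^0·y^3 ↦ 1·X^0·Y^3·Z^0.
  monomial 1·x^0·y^0 ↦ 1·X^0·Y^0·Z^3.
Collecting: F(X, Y, Z) = -X**3 - 2*X**2*Y + 3*X**2*Z - 2*X*Y**2 + X*Y*Z - X*Z**2 + Y**3 + Z**3.


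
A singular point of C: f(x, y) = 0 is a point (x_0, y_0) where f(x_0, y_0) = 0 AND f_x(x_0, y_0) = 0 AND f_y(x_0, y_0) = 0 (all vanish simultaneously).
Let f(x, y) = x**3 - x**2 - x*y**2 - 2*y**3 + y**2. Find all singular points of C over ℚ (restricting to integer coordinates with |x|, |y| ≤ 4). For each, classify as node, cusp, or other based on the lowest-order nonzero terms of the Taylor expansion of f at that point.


Singular points: {(0, 0)}; classification: node.

Compute partial derivatives:
  f_x = 3*x**2 - 2*x - y**2.
  f_y = -2*x*y - 6*y**2 + 2*y.
Scan x_0 ∈ {−4, ..., 4}. For each x_0, f_y(x_0, y) is a polynomial in y; find its integer roots y ∈ {−4, ..., 4}, then test f_x and f at those candidates.
  x = -4: f_y(-4, y) = -6*y**2 + 10*y; vanishes at y ∈ {0}. (-4, 0): f_x = 56 ≠ 0.
  x = -3: f_y(-3, y) = -6*y**2 + 8*y; vanishes at y ∈ {0}. (-3, 0): f_x = 33 ≠ 0.
  x = -2: f_y(-2, y) = -6*y**2 + 6*y; vanishes at y ∈ {0, 1}. (-2, 0): f_x = 16 ≠ 0; (-2, 1): f_x = 15 ≠ 0.
  x = -1: f_y(-1, y) = -6*y**2 + 4*y; vanishes at y ∈ {0}. (-1, 0): f_x = 5 ≠ 0.
  x = 0: f_y(0, y) = -6*y**2 + 2*y; vanishes at y ∈ {0}. (0, 0): f_x = 0, f = 0 — SINGULAR.
  x = 1: f_y(1, y) = -6*y**2; vanishes at y ∈ {0}. (1, 0): f_x = 1 ≠ 0.
  x = 2: f_y(2, y) = -6*y**2 - 2*y; vanishes at y ∈ {0}. (2, 0): f_x = 8 ≠ 0.
  x = 3: f_y(3, y) = -6*y**2 - 4*y; vanishes at y ∈ {0}. (3, 0): f_x = 21 ≠ 0.
  x = 4: f_y(4, y) = -6*y**2 - 6*y; vanishes at y ∈ {-1, 0}. (4, -1): f_x = 39 ≠ 0; (4, 0): f_x = 40 ≠ 0.
Only singular point on the grid: (0, 0).
Classify: substitute x = 0 + u, y = 0 + v and expand: f = u**3 - u**2 - u*v**2 - 2*v**3 + v**2.
No constant or linear terms (consistent with a singular point). Quadratic part: -u**2 + v**2. Cubic part: u**3 - u*v**2 - 2*v**3.
The quadratic part v**2 - u**2 = (v − u)(v + u) splits into two distinct linear factors, so there are two distinct tangent lines y − 0 = ±(x − 0) — this is a node (ordinary double point).
Classification: node.
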